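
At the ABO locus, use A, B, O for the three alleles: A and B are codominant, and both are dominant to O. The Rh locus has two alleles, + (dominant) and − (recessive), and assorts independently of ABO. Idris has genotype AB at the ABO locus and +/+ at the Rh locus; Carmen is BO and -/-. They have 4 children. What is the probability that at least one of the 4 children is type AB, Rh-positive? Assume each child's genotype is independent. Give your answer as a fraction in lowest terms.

175/256

ABO cross AB × BO → 1/4 A, 1/2 B, 1/4 AB.
Rh cross +/+ × -/- → 1 Rh+; so P(type AB, Rh-positive) = 1/4 × 1 = 1/4 per child.
P(none) = (3/4)^4 = 81/256; P(at least one) = 1 − 81/256 = 175/256.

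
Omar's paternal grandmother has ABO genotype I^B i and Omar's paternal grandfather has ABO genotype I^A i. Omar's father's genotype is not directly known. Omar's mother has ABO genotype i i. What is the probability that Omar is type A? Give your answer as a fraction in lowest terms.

1/4

Omar's father's ABO genotype from I^B i × I^A i: 1/4 I^A I^B, 1/4 I^A i, 1/4 I^B i, 1/4 i i.
Crossing each possibility with the mother i i and summing P(type A): 1/4·1/2 + 1/4·1/2 + 1/4·0 + 1/4·0 = 1/4.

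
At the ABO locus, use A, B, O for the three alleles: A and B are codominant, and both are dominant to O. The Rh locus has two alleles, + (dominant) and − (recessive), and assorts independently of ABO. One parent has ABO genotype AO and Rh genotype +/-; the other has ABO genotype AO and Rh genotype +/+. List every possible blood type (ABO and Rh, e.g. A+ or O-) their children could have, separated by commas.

Gametes from AO × AO give offspring ABO genotypes AA, AO, OO, i.e. phenotypes O, A.
Rh cross +/- × +/+ → phenotypes Rh+.
Combining independently: O+, A+.

O+, A+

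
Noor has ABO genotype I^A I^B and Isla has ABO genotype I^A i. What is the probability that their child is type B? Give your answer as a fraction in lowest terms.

ABO cross I^A I^B × I^A i → offspring phenotypes: 1/2 A, 1/4 B, 1/4 AB.
So P(type B) = 1/4.

1/4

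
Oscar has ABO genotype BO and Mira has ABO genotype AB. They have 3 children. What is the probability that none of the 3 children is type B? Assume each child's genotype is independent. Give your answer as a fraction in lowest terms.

ABO cross BO × AB → 1/4 A, 1/2 B, 1/4 AB.
So P(type B) = 1/2 per child.
P(not type B) = 1/2 for one child; (1/2)^3 = 1/8.

1/8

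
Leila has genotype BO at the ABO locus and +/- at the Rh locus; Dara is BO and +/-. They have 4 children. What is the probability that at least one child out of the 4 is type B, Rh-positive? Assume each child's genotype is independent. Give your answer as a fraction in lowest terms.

ABO cross BO × BO → 1/4 O, 3/4 B.
Rh cross +/- × +/- → 3/4 Rh+, 1/4 Rh-; so P(type B, Rh-positive) = 3/4 × 3/4 = 9/16 per child.
P(none) = (7/16)^4 = 2401/65536; P(at least one) = 1 − 2401/65536 = 63135/65536.

63135/65536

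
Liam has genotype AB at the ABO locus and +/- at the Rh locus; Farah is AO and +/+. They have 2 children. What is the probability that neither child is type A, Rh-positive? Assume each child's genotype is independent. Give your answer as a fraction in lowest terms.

ABO cross AB × AO → 1/2 A, 1/4 B, 1/4 AB.
Rh cross +/- × +/+ → 1 Rh+; so P(type A, Rh-positive) = 1/2 × 1 = 1/2 per child.
P(not type A, Rh-positive) = 1/2 for one child; (1/2)^2 = 1/4.

1/4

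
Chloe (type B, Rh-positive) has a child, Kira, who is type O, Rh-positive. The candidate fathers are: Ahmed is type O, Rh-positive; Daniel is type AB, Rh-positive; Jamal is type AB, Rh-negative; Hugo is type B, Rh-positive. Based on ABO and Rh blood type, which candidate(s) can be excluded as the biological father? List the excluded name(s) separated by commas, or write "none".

A candidate is excluded only if no genotype consistent with his phenotype could produce a type O, Rh-positive child with a type B, Rh-positive mother.
Daniel (type AB, Rh+): no genotype consistent with that phenotype can produce a type-O Rh+ child with a type-B mother.
Jamal (type AB, Rh-): no genotype consistent with that phenotype can produce a type-O Rh+ child with a type-B mother.

Daniel, Jamal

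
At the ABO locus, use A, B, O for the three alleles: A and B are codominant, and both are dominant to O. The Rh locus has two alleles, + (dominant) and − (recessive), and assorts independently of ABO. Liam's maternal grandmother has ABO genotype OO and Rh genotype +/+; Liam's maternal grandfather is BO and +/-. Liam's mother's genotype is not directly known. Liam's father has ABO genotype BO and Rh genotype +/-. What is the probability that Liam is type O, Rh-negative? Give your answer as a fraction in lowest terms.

Liam's mother's ABO genotype from OO × BO: 1/2 BO, 1/2 OO.
Crossing each possibility with the father BO and summing P(type O): 1/2·1/4 + 1/2·1/2 = 3/8.
Similarly for Rh via the mother's Rh distribution: P(Rh-) = 1/8.
Independent loci: 3/8 × 1/8 = 3/64.

3/64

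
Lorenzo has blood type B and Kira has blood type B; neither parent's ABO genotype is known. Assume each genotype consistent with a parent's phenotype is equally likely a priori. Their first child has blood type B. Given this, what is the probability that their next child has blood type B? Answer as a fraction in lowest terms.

19/20

Possible genotypes: Lorenzo ∈ {I^B I^B, I^B i}; Kira ∈ {I^B I^B, I^B i}.
Weight each parental genotype pair by prior × P(type-B child):
  I^B I^B × I^B I^B: posterior weight 4/15; P(next child type B) = 1.
  I^B I^B × I^B i: posterior weight 4/15; P(next child type B) = 1.
  I^B i × I^B I^B: posterior weight 4/15; P(next child type B) = 1.
  I^B i × I^B i: posterior weight 1/5; P(next child type B) = 3/4.
Weighted sum = 19/20.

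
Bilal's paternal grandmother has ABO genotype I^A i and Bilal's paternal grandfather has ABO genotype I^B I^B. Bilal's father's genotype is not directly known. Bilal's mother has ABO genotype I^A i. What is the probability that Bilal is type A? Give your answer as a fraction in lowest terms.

3/8

Bilal's father's ABO genotype from I^A i × I^B I^B: 1/2 I^A I^B, 1/2 I^B i.
Crossing each possibility with the mother I^A i and summing P(type A): 1/2·1/2 + 1/2·1/4 = 3/8.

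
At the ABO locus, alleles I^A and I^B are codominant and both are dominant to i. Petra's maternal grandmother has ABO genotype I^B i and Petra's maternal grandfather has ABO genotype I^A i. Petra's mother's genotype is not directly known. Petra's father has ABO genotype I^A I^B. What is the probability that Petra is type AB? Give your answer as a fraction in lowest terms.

Petra's mother's ABO genotype from I^B i × I^A i: 1/4 I^A I^B, 1/4 I^A i, 1/4 I^B i, 1/4 i i.
Crossing each possibility with the father I^A I^B and summing P(type AB): 1/4·1/2 + 1/4·1/4 + 1/4·1/4 + 1/4·0 = 1/4.

1/4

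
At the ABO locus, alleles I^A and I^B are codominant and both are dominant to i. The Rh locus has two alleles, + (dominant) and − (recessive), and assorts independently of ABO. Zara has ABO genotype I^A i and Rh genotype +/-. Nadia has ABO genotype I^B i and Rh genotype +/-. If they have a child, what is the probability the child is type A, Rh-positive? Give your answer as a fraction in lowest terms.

3/16

ABO cross I^A i × I^B i → offspring phenotypes: 1/4 O, 1/4 A, 1/4 B, 1/4 AB.
Rh cross +/- × +/- → 3/4 Rh+, 1/4 Rh-.
Independent loci: P(type A, Rh-positive) = 1/4 × 3/4 = 3/16.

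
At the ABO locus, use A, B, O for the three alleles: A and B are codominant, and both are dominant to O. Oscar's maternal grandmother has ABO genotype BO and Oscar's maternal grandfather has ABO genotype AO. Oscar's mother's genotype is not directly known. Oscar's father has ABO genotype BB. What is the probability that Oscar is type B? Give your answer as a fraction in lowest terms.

Oscar's mother's ABO genotype from BO × AO: 1/4 AB, 1/4 AO, 1/4 BO, 1/4 OO.
Crossing each possibility with the father BB and summing P(type B): 1/4·1/2 + 1/4·1/2 + 1/4·1 + 1/4·1 = 3/4.

3/4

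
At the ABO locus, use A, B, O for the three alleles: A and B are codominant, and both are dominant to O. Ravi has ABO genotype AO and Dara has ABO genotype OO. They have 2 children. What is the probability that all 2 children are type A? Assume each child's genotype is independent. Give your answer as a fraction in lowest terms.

1/4

ABO cross AO × OO → 1/2 O, 1/2 A.
So P(type A) = 1/2 per child.
All 2 independent: (1/2)^2 = 1/4.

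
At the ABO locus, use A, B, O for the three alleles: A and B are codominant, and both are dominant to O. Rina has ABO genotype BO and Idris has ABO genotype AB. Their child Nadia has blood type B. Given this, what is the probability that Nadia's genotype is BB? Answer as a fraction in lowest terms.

1/2

Cross BO × AB → 1/4 AB, 1/4 AO, 1/4 BB, 1/4 BO.
Type-B genotypes among offspring: BB (1/4), BO (1/4); total 1/2.
P(BB | type B) = (1/4) / (1/2) = 1/2.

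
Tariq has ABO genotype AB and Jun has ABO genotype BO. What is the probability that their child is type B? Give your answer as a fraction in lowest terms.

1/2

ABO cross AB × BO → offspring phenotypes: 1/4 A, 1/2 B, 1/4 AB.
So P(type B) = 1/2.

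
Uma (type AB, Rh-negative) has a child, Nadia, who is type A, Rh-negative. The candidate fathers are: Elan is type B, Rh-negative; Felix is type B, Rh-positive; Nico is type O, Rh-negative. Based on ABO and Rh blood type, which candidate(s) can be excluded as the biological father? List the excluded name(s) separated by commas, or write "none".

none

A candidate is excluded only if no genotype consistent with his phenotype could produce a type A, Rh-negative child with a type AB, Rh-negative mother.
Every candidate has at least one consistent genotype combination, so none can be excluded.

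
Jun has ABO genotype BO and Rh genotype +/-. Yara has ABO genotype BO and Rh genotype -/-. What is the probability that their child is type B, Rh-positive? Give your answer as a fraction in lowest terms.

3/8

ABO cross BO × BO → offspring phenotypes: 1/4 O, 3/4 B.
Rh cross +/- × -/- → 1/2 Rh+, 1/2 Rh-.
Independent loci: P(type B, Rh-positive) = 3/4 × 1/2 = 3/8.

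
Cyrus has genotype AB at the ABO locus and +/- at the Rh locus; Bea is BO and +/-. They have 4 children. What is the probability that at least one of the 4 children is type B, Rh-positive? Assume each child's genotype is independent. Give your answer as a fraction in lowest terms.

ABO cross AB × BO → 1/4 A, 1/2 B, 1/4 AB.
Rh cross +/- × +/- → 3/4 Rh+, 1/4 Rh-; so P(type B, Rh-positive) = 1/2 × 3/4 = 3/8 per child.
P(none) = (5/8)^4 = 625/4096; P(at least one) = 1 − 625/4096 = 3471/4096.

3471/4096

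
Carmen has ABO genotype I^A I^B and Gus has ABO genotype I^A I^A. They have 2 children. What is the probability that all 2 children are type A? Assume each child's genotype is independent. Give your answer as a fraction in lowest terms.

ABO cross I^A I^B × I^A I^A → 1/2 A, 1/2 AB.
So P(type A) = 1/2 per child.
All 2 independent: (1/2)^2 = 1/4.

1/4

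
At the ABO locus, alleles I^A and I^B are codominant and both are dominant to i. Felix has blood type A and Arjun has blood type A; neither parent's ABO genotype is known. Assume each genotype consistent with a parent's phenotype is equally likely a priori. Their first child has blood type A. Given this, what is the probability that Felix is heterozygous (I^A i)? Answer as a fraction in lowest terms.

7/15

Possible genotypes: Felix ∈ {I^A I^A, I^A i}; Arjun ∈ {I^A I^A, I^A i}.
Weight each parental genotype pair by prior × P(type-A child):
  I^A I^A × I^A I^A: posterior weight 4/15.
  I^A I^A × I^A i: posterior weight 4/15.
  I^A i × I^A I^A: posterior weight 4/15.
  I^A i × I^A i: posterior weight 1/5.
Sum the posterior weight over pairs where Felix is I^A i: 7/15.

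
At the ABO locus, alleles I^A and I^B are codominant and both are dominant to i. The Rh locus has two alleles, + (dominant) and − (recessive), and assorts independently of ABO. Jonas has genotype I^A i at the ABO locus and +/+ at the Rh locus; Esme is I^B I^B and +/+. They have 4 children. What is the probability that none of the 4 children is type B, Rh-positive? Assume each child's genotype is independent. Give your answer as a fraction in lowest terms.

ABO cross I^A i × I^B I^B → 1/2 B, 1/2 AB.
Rh cross +/+ × +/+ → 1 Rh+; so P(type B, Rh-positive) = 1/2 × 1 = 1/2 per child.
P(not type B, Rh-positive) = 1/2 for one child; (1/2)^4 = 1/16.

1/16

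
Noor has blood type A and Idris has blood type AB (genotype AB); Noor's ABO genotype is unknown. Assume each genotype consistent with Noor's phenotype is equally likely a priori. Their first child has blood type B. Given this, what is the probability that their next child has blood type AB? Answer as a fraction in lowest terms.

Possible genotypes: Noor ∈ {AA, AO}; Idris ∈ {AB}.
Weight each parental genotype pair by prior × P(type-B child):
  AO × AB: posterior weight 1; P(next child type AB) = 1/4.
Weighted sum = 1/4.

1/4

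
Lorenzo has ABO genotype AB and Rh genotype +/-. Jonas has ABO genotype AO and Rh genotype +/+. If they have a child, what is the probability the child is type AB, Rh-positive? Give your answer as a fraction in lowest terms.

1/4

ABO cross AB × AO → offspring phenotypes: 1/2 A, 1/4 B, 1/4 AB.
Rh cross +/- × +/+ → 1 Rh+.
Independent loci: P(type AB, Rh-positive) = 1/4 × 1 = 1/4.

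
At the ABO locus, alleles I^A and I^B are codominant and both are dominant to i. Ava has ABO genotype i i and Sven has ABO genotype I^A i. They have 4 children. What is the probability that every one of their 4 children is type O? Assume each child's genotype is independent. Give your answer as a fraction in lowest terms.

1/16

ABO cross i i × I^A i → 1/2 O, 1/2 A.
So P(type O) = 1/2 per child.
All 4 independent: (1/2)^4 = 1/16.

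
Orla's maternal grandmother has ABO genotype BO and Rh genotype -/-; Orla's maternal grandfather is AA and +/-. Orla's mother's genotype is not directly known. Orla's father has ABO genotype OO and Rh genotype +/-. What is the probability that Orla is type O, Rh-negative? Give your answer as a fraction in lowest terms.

Orla's mother's ABO genotype from BO × AA: 1/2 AB, 1/2 AO.
Crossing each possibility with the father OO and summing P(type O): 1/2·0 + 1/2·1/2 = 1/4.
Similarly for Rh via the mother's Rh distribution: P(Rh-) = 3/8.
Independent loci: 1/4 × 3/8 = 3/32.

3/32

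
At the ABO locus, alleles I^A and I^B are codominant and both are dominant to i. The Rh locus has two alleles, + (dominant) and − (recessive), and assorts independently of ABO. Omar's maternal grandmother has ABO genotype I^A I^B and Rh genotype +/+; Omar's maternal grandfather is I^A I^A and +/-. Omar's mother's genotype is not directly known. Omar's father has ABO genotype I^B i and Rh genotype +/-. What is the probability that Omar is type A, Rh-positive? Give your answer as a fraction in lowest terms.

21/64

Omar's mother's ABO genotype from I^A I^B × I^A I^A: 1/2 I^A I^A, 1/2 I^A I^B.
Crossing each possibility with the father I^B i and summing P(type A): 1/2·1/2 + 1/2·1/4 = 3/8.
Similarly for Rh via the mother's Rh distribution: P(Rh+) = 7/8.
Independent loci: 3/8 × 7/8 = 21/64.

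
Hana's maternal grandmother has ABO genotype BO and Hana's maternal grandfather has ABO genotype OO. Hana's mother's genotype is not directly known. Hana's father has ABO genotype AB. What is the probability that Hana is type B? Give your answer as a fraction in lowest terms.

1/2

Hana's mother's ABO genotype from BO × OO: 1/2 BO, 1/2 OO.
Crossing each possibility with the father AB and summing P(type B): 1/2·1/2 + 1/2·1/2 = 1/2.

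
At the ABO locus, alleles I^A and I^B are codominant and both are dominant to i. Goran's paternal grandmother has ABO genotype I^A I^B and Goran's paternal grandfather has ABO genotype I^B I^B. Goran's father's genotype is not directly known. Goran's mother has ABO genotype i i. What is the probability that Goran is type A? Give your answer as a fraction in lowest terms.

1/4

Goran's father's ABO genotype from I^A I^B × I^B I^B: 1/2 I^A I^B, 1/2 I^B I^B.
Crossing each possibility with the mother i i and summing P(type A): 1/2·1/2 + 1/2·0 = 1/4.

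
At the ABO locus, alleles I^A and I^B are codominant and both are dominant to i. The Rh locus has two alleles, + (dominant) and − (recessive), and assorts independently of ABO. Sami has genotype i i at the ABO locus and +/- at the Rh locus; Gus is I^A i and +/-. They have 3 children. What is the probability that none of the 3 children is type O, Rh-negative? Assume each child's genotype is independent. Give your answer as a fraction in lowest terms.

343/512

ABO cross i i × I^A i → 1/2 O, 1/2 A.
Rh cross +/- × +/- → 3/4 Rh+, 1/4 Rh-; so P(type O, Rh-negative) = 1/2 × 1/4 = 1/8 per child.
P(not type O, Rh-negative) = 7/8 for one child; (7/8)^3 = 343/512.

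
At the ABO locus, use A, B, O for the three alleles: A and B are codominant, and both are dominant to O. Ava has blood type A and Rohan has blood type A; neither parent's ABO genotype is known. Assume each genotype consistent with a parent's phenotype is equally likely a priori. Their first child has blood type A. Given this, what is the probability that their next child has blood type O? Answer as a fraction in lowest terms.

1/20

Possible genotypes: Ava ∈ {AA, AO}; Rohan ∈ {AA, AO}.
Weight each parental genotype pair by prior × P(type-A child):
  AA × AA: posterior weight 4/15; P(next child type O) = 0.
  AA × AO: posterior weight 4/15; P(next child type O) = 0.
  AO × AA: posterior weight 4/15; P(next child type O) = 0.
  AO × AO: posterior weight 1/5; P(next child type O) = 1/4.
Weighted sum = 1/20.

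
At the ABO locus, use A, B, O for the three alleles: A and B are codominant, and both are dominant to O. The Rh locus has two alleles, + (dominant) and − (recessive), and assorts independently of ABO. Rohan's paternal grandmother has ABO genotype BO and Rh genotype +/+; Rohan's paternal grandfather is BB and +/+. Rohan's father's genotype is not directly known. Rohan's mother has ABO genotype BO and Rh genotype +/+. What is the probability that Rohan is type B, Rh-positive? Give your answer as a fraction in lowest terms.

Rohan's father's ABO genotype from BO × BB: 1/2 BB, 1/2 BO.
Crossing each possibility with the mother BO and summing P(type B): 1/2·1 + 1/2·3/4 = 7/8.
Similarly for Rh via the father's Rh distribution: P(Rh+) = 1.
Independent loci: 7/8 × 1 = 7/8.

7/8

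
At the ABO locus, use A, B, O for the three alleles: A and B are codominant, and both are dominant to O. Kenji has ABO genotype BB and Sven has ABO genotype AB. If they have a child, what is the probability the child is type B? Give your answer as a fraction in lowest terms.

1/2

ABO cross BB × AB → offspring phenotypes: 1/2 B, 1/2 AB.
So P(type B) = 1/2.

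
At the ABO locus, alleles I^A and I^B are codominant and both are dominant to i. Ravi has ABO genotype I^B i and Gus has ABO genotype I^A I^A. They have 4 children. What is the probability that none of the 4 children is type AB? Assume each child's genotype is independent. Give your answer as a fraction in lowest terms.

ABO cross I^B i × I^A I^A → 1/2 A, 1/2 AB.
So P(type AB) = 1/2 per child.
P(not type AB) = 1/2 for one child; (1/2)^4 = 1/16.

1/16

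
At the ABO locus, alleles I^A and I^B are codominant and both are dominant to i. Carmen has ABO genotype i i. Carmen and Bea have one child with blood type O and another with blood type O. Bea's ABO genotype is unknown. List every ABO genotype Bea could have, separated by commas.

For each candidate genotype of Bea, check whether crossing it with i i can produce every observed child phenotype.
  I^A I^A → possible child types {A} ✗
  I^A I^B → possible child types {A, B} ✗
  I^A i → possible child types {O, A} ✓
  I^B I^B → possible child types {B} ✗
  I^B i → possible child types {O, B} ✓
  i i → possible child types {O} ✓

I^A i, I^B i, i i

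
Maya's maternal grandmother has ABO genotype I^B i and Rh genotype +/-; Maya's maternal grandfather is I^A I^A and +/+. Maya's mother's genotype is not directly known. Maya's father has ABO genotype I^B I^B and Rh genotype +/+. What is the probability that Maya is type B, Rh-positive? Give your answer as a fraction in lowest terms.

Maya's mother's ABO genotype from I^B i × I^A I^A: 1/2 I^A I^B, 1/2 I^A i.
Crossing each possibility with the father I^B I^B and summing P(type B): 1/2·1/2 + 1/2·1/2 = 1/2.
Similarly for Rh via the mother's Rh distribution: P(Rh+) = 1.
Independent loci: 1/2 × 1 = 1/2.

1/2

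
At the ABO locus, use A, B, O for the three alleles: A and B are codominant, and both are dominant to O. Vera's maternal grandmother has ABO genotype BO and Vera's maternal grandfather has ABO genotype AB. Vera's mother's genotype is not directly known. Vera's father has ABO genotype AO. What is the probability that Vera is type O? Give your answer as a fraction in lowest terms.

1/8

Vera's mother's ABO genotype from BO × AB: 1/4 AB, 1/4 AO, 1/4 BB, 1/4 BO.
Crossing each possibility with the father AO and summing P(type O): 1/4·0 + 1/4·1/4 + 1/4·0 + 1/4·1/4 = 1/8.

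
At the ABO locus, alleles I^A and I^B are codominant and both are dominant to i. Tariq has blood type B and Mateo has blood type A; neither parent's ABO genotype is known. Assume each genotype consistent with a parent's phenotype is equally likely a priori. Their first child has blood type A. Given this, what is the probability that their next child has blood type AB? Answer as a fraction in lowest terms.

5/12

Possible genotypes: Tariq ∈ {I^B I^B, I^B i}; Mateo ∈ {I^A I^A, I^A i}.
Weight each parental genotype pair by prior × P(type-A child):
  I^B i × I^A I^A: posterior weight 2/3; P(next child type AB) = 1/2.
  I^B i × I^A i: posterior weight 1/3; P(next child type AB) = 1/4.
Weighted sum = 5/12.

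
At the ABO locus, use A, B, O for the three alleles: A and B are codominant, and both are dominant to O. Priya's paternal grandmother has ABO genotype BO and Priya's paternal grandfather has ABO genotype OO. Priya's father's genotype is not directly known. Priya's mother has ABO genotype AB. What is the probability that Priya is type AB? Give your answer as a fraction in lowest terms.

Priya's father's ABO genotype from BO × OO: 1/2 BO, 1/2 OO.
Crossing each possibility with the mother AB and summing P(type AB): 1/2·1/4 + 1/2·0 = 1/8.

1/8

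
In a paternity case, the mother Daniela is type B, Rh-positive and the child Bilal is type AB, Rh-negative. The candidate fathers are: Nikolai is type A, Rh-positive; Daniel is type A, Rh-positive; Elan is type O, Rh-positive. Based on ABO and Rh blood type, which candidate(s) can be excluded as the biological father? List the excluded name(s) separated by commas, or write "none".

A candidate is excluded only if no genotype consistent with his phenotype could produce a type AB, Rh-negative child with a type B, Rh-positive mother.
Elan (type O, Rh+): no genotype consistent with that phenotype can produce a type-AB Rh- child with a type-B mother.

Elan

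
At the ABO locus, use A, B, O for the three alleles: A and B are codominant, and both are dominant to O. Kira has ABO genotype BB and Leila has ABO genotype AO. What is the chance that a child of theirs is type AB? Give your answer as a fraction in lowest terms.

1/2

ABO cross BB × AO → offspring phenotypes: 1/2 B, 1/2 AB.
So P(type AB) = 1/2.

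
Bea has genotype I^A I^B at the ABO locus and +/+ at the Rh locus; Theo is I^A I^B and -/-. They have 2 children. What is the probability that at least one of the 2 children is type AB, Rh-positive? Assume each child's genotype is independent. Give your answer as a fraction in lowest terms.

3/4

ABO cross I^A I^B × I^A I^B → 1/4 A, 1/4 B, 1/2 AB.
Rh cross +/+ × -/- → 1 Rh+; so P(type AB, Rh-positive) = 1/2 × 1 = 1/2 per child.
P(none) = (1/2)^2 = 1/4; P(at least one) = 1 − 1/4 = 3/4.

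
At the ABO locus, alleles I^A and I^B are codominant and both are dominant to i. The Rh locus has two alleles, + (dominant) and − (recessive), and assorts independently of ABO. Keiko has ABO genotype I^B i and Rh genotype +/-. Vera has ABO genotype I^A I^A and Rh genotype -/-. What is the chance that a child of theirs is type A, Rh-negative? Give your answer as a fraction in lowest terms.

1/4

ABO cross I^B i × I^A I^A → offspring phenotypes: 1/2 A, 1/2 AB.
Rh cross +/- × -/- → 1/2 Rh+, 1/2 Rh-.
Independent loci: P(type A, Rh-negative) = 1/2 × 1/2 = 1/4.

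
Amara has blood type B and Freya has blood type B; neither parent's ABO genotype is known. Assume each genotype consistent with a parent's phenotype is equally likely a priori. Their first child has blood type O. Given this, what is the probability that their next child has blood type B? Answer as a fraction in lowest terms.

Possible genotypes: Amara ∈ {I^B I^B, I^B i}; Freya ∈ {I^B I^B, I^B i}.
Weight each parental genotype pair by prior × P(type-O child):
  I^B i × I^B i: posterior weight 1; P(next child type B) = 3/4.
Weighted sum = 3/4.

3/4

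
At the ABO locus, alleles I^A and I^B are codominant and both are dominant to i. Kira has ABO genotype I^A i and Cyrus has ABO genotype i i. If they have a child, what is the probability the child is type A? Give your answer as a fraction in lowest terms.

1/2

ABO cross I^A i × i i → offspring phenotypes: 1/2 O, 1/2 A.
So P(type A) = 1/2.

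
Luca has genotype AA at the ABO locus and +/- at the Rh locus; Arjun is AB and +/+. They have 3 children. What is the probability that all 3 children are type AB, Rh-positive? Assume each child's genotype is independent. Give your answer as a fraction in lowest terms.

1/8

ABO cross AA × AB → 1/2 A, 1/2 AB.
Rh cross +/- × +/+ → 1 Rh+; so P(type AB, Rh-positive) = 1/2 × 1 = 1/2 per child.
All 3 independent: (1/2)^3 = 1/8.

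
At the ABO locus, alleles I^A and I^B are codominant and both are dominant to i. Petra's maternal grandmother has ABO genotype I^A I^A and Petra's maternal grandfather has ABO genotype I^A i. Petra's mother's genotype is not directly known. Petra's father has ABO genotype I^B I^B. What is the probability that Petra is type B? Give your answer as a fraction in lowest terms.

Petra's mother's ABO genotype from I^A I^A × I^A i: 1/2 I^A I^A, 1/2 I^A i.
Crossing each possibility with the father I^B I^B and summing P(type B): 1/2·0 + 1/2·1/2 = 1/4.

1/4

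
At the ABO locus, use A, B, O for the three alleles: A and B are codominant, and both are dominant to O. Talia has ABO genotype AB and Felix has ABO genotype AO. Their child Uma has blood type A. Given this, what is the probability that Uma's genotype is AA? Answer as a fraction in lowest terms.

1/2

Cross AB × AO → 1/4 AA, 1/4 AB, 1/4 AO, 1/4 BO.
Type-A genotypes among offspring: AA (1/4), AO (1/4); total 1/2.
P(AA | type A) = (1/4) / (1/2) = 1/2.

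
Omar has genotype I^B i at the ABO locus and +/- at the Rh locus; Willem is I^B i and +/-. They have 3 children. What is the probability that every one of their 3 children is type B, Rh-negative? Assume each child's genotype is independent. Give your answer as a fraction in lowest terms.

27/4096

ABO cross I^B i × I^B i → 1/4 O, 3/4 B.
Rh cross +/- × +/- → 3/4 Rh+, 1/4 Rh-; so P(type B, Rh-negative) = 3/4 × 1/4 = 3/16 per child.
All 3 independent: (3/16)^3 = 27/4096.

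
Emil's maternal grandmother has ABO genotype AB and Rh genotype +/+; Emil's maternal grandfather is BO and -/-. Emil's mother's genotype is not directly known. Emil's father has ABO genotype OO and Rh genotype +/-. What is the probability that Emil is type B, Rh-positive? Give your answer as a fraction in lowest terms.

Emil's mother's ABO genotype from AB × BO: 1/4 AB, 1/4 AO, 1/4 BB, 1/4 BO.
Crossing each possibility with the father OO and summing P(type B): 1/4·1/2 + 1/4·0 + 1/4·1 + 1/4·1/2 = 1/2.
Similarly for Rh via the mother's Rh distribution: P(Rh+) = 3/4.
Independent loci: 1/2 × 3/4 = 3/8.

3/8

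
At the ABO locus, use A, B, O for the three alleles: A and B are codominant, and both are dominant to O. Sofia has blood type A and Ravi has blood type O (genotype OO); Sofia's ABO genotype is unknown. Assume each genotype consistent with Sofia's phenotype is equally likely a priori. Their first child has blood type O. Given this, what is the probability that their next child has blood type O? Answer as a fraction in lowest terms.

Possible genotypes: Sofia ∈ {AA, AO}; Ravi ∈ {OO}.
Weight each parental genotype pair by prior × P(type-O child):
  AO × OO: posterior weight 1; P(next child type O) = 1/2.
Weighted sum = 1/2.

1/2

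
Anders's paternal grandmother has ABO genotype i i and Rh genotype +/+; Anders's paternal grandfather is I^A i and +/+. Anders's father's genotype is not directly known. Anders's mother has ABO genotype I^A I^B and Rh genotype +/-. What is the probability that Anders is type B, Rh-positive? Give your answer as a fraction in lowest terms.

3/8

Anders's father's ABO genotype from i i × I^A i: 1/2 I^A i, 1/2 i i.
Crossing each possibility with the mother I^A I^B and summing P(type B): 1/2·1/4 + 1/2·1/2 = 3/8.
Similarly for Rh via the father's Rh distribution: P(Rh+) = 1.
Independent loci: 3/8 × 1 = 3/8.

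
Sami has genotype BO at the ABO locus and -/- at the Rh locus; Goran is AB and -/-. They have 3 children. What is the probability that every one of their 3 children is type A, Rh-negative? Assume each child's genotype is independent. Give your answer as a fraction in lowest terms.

ABO cross BO × AB → 1/4 A, 1/2 B, 1/4 AB.
Rh cross -/- × -/- → 1 Rh-; so P(type A, Rh-negative) = 1/4 × 1 = 1/4 per child.
All 3 independent: (1/4)^3 = 1/64.

1/64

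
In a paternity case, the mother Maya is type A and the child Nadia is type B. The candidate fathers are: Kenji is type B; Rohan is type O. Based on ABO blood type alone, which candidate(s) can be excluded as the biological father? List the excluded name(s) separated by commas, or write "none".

A candidate is excluded only if no genotype consistent with his phenotype could produce a type B child with a type A mother.
Rohan (type O): no genotype consistent with that phenotype can produce a type-B child with a type-A mother.

Rohan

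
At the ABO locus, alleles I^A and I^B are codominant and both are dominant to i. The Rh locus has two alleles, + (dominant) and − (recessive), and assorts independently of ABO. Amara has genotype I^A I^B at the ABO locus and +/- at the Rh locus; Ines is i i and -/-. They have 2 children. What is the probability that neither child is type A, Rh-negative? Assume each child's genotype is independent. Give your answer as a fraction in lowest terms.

9/16

ABO cross I^A I^B × i i → 1/2 A, 1/2 B.
Rh cross +/- × -/- → 1/2 Rh+, 1/2 Rh-; so P(type A, Rh-negative) = 1/2 × 1/2 = 1/4 per child.
P(not type A, Rh-negative) = 3/4 for one child; (3/4)^2 = 9/16.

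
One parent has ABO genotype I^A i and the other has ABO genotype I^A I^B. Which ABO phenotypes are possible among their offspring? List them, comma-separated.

Gametes from I^A i × I^A I^B give offspring ABO genotypes I^A I^A, I^A I^B, I^A i, I^B i, i.e. phenotypes A, B, AB.

A, B, AB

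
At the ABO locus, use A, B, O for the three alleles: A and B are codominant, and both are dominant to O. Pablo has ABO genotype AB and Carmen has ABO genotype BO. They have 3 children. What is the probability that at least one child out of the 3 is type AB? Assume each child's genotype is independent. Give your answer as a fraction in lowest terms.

ABO cross AB × BO → 1/4 A, 1/2 B, 1/4 AB.
So P(type AB) = 1/4 per child.
P(none) = (3/4)^3 = 27/64; P(at least one) = 1 − 27/64 = 37/64.

37/64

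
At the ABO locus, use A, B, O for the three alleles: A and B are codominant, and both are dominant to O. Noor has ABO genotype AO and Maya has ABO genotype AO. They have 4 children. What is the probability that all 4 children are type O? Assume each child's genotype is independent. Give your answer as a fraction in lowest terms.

ABO cross AO × AO → 1/4 O, 3/4 A.
So P(type O) = 1/4 per child.
All 4 independent: (1/4)^4 = 1/256.

1/256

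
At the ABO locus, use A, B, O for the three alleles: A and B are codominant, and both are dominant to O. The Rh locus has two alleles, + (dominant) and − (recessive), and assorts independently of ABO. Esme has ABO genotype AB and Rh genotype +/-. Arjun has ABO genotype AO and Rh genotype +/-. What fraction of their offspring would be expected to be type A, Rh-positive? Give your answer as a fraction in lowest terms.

3/8

ABO cross AB × AO → offspring phenotypes: 1/2 A, 1/4 B, 1/4 AB.
Rh cross +/- × +/- → 3/4 Rh+, 1/4 Rh-.
Independent loci: P(type A, Rh-positive) = 1/2 × 3/4 = 3/8.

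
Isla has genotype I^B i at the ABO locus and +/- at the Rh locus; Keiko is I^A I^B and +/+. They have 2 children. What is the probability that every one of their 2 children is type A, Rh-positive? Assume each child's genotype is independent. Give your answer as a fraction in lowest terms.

1/16

ABO cross I^B i × I^A I^B → 1/4 A, 1/2 B, 1/4 AB.
Rh cross +/- × +/+ → 1 Rh+; so P(type A, Rh-positive) = 1/4 × 1 = 1/4 per child.
All 2 independent: (1/4)^2 = 1/16.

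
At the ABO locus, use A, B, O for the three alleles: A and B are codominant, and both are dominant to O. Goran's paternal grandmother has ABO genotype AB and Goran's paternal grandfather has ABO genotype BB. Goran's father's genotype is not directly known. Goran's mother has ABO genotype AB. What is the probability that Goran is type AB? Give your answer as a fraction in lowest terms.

Goran's father's ABO genotype from AB × BB: 1/2 AB, 1/2 BB.
Crossing each possibility with the mother AB and summing P(type AB): 1/2·1/2 + 1/2·1/2 = 1/2.

1/2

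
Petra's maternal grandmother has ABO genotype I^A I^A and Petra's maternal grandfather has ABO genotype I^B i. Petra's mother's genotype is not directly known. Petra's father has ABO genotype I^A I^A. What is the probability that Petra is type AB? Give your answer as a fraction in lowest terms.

1/4

Petra's mother's ABO genotype from I^A I^A × I^B i: 1/2 I^A I^B, 1/2 I^A i.
Crossing each possibility with the father I^A I^A and summing P(type AB): 1/2·1/2 + 1/2·0 = 1/4.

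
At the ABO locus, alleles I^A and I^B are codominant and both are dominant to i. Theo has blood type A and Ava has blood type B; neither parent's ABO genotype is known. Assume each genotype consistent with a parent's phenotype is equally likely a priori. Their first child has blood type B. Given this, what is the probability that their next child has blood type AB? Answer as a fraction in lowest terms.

5/12

Possible genotypes: Theo ∈ {I^A I^A, I^A i}; Ava ∈ {I^B I^B, I^B i}.
Weight each parental genotype pair by prior × P(type-B child):
  I^A i × I^B I^B: posterior weight 2/3; P(next child type AB) = 1/2.
  I^A i × I^B i: posterior weight 1/3; P(next child type AB) = 1/4.
Weighted sum = 5/12.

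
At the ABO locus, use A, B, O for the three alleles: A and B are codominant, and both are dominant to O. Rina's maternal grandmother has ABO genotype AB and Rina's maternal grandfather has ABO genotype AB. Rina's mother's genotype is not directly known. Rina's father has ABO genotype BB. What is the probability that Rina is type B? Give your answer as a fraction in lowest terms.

1/2

Rina's mother's ABO genotype from AB × AB: 1/4 AA, 1/2 AB, 1/4 BB.
Crossing each possibility with the father BB and summing P(type B): 1/4·0 + 1/2·1/2 + 1/4·1 = 1/2.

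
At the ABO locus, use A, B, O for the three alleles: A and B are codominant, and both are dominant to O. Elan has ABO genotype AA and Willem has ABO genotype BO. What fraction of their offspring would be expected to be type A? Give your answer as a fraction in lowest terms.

ABO cross AA × BO → offspring phenotypes: 1/2 A, 1/2 AB.
So P(type A) = 1/2.

1/2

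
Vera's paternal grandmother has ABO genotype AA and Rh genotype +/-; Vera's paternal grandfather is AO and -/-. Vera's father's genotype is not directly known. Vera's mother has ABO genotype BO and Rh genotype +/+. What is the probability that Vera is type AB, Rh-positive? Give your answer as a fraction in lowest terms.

3/8

Vera's father's ABO genotype from AA × AO: 1/2 AA, 1/2 AO.
Crossing each possibility with the mother BO and summing P(type AB): 1/2·1/2 + 1/2·1/4 = 3/8.
Similarly for Rh via the father's Rh distribution: P(Rh+) = 1.
Independent loci: 3/8 × 1 = 3/8.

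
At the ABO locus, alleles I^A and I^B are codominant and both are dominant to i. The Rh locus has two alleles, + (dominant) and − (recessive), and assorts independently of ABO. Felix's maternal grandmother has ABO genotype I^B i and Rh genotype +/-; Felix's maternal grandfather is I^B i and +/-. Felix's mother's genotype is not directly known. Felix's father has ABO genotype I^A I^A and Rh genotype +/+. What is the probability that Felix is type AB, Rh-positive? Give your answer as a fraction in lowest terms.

Felix's mother's ABO genotype from I^B i × I^B i: 1/4 I^B I^B, 1/2 I^B i, 1/4 i i.
Crossing each possibility with the father I^A I^A and summing P(type AB): 1/4·1 + 1/2·1/2 + 1/4·0 = 1/2.
Similarly for Rh via the mother's Rh distribution: P(Rh+) = 1.
Independent loci: 1/2 × 1 = 1/2.

1/2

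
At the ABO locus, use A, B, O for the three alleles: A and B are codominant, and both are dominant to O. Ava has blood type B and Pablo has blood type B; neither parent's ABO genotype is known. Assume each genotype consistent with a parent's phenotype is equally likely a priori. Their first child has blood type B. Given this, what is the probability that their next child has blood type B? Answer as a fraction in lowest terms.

Possible genotypes: Ava ∈ {BB, BO}; Pablo ∈ {BB, BO}.
Weight each parental genotype pair by prior × P(type-B child):
  BB × BB: posterior weight 4/15; P(next child type B) = 1.
  BB × BO: posterior weight 4/15; P(next child type B) = 1.
  BO × BB: posterior weight 4/15; P(next child type B) = 1.
  BO × BO: posterior weight 1/5; P(next child type B) = 3/4.
Weighted sum = 19/20.

19/20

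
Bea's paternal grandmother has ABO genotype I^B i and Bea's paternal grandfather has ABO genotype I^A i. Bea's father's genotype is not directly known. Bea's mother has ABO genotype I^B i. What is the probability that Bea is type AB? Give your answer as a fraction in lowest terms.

Bea's father's ABO genotype from I^B i × I^A i: 1/4 I^A I^B, 1/4 I^A i, 1/4 I^B i, 1/4 i i.
Crossing each possibility with the mother I^B i and summing P(type AB): 1/4·1/4 + 1/4·1/4 + 1/4·0 + 1/4·0 = 1/8.

1/8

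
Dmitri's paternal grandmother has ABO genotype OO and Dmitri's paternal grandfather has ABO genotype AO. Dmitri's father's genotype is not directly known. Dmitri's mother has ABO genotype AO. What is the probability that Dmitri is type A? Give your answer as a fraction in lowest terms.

Dmitri's father's ABO genotype from OO × AO: 1/2 AO, 1/2 OO.
Crossing each possibility with the mother AO and summing P(type A): 1/2·3/4 + 1/2·1/2 = 5/8.

5/8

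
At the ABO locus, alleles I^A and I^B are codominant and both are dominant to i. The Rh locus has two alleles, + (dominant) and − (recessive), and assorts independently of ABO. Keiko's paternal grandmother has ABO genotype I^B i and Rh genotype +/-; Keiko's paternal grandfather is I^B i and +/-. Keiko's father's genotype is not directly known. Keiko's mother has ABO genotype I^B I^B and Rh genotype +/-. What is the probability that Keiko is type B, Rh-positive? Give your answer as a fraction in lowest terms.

Keiko's father's ABO genotype from I^B i × I^B i: 1/4 I^B I^B, 1/2 I^B i, 1/4 i i.
Crossing each possibility with the mother I^B I^B and summing P(type B): 1/4·1 + 1/2·1 + 1/4·1 = 1.
Similarly for Rh via the father's Rh distribution: P(Rh+) = 3/4.
Independent loci: 1 × 3/4 = 3/4.

3/4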